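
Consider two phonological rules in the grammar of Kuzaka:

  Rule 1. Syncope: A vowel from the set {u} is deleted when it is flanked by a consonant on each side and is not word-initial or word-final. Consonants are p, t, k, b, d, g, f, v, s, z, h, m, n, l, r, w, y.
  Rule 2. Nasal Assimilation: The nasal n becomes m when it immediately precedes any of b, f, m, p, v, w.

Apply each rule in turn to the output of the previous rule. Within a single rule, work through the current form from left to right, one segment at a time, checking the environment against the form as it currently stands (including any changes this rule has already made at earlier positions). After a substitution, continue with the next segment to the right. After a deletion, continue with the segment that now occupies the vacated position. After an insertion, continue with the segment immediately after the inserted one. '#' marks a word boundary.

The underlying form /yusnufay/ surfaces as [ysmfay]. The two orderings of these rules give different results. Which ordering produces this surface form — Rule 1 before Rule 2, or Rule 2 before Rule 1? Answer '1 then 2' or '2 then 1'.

1 then 2

Order 1 then 2:
  1 Syncope: [yusnufay] → [ysnfay]
  2 Nasal Assimilation: [ysnfay] → [ysmfay]
  result: [ysmfay]
Order 2 then 1:
  2 Nasal Assimilation: no change — [yusnufay]
  1 Syncope: [yusnufay] → [ysnfay]
  result: [ysnfay]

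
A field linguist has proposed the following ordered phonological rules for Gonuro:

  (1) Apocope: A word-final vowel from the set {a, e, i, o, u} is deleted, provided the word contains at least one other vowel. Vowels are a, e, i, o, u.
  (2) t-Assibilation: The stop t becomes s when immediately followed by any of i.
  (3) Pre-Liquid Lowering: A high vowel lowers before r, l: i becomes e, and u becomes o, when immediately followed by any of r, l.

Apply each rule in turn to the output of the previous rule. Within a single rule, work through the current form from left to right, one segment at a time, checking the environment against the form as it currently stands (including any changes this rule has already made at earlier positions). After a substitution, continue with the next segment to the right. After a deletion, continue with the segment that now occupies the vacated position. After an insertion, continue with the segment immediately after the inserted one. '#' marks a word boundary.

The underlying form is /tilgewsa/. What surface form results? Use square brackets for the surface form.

(1) Apocope: [tilgewsa] → [tilgews]
(2) t-Assibilation: [tilgews] → [silgews]
(3) Pre-Liquid Lowering: [silgews] → [selgews]

[selgews]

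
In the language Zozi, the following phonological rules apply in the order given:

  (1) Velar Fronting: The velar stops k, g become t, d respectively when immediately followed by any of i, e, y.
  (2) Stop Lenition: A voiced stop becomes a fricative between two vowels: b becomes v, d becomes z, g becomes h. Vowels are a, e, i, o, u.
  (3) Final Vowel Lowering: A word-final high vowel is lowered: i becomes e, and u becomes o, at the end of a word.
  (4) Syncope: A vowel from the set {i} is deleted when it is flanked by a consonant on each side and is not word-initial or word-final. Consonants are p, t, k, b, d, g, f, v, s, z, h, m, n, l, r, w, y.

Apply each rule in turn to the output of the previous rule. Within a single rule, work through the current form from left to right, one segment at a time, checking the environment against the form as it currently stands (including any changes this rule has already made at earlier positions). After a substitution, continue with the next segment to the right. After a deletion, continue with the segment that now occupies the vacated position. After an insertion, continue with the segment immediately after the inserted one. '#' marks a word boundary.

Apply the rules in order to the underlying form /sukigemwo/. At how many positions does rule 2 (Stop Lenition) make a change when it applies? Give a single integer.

(1) Velar Fronting: [sukigemwo] → [sutidemwo]
(2) Stop Lenition: [sutidemwo] → [sutizemwo]
(3) Final Vowel Lowering: no change — [sutizemwo]
(4) Syncope: [sutizemwo] → [sutzemwo]
Rule 2 changed 1 position(s).

1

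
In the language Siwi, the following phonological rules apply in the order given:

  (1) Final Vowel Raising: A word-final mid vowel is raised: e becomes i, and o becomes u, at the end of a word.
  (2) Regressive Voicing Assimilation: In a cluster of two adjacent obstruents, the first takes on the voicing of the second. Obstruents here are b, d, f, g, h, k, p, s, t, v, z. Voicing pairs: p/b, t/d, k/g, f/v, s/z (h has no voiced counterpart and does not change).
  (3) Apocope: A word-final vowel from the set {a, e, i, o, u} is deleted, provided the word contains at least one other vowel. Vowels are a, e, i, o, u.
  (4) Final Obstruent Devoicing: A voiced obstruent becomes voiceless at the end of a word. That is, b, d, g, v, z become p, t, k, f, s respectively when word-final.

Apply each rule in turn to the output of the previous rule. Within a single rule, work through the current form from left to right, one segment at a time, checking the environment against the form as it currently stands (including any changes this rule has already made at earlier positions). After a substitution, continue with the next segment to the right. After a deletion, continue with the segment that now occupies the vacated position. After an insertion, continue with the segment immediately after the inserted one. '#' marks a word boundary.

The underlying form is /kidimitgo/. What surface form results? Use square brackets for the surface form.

(1) Final Vowel Raising: [kidimitgo] → [kidimitgu]
(2) Regressive Voicing Assimilation: [kidimitgu] → [kidimidgu]
(3) Apocope: [kidimidgu] → [kidimidg]
(4) Final Obstruent Devoicing: [kidimidg] → [kidimidk]

[kidimidk]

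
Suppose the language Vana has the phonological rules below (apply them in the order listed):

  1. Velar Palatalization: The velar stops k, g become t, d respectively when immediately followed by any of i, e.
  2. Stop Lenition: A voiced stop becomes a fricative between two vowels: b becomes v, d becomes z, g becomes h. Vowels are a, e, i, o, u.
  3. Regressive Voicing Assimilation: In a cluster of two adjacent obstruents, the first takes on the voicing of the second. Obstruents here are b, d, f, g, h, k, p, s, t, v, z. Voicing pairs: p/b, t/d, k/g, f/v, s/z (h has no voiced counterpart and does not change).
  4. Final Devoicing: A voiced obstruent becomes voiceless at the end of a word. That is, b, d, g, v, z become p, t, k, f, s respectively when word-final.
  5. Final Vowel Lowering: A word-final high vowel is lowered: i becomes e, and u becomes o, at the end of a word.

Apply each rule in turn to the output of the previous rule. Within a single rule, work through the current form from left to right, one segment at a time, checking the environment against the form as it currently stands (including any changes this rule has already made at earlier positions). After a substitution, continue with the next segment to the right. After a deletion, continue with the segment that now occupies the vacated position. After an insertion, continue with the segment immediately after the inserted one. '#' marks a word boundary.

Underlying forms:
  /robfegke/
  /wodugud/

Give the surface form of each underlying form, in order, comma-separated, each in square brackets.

[ropfekte], [wozuhut]

/robfegke/:
  1 Velar Palatalization: [robfegke] → [robfegte]
  2 Stop Lenition: no change — [robfegte]
  3 Regressive Voicing Assimilation: [robfegte] → [ropfekte]
  4 Final Devoicing: no change — [ropfekte]
  5 Final Vowel Lowering: no change — [ropfekte]
/wodugud/:
  1 Velar Palatalization: no change — [wodugud]
  2 Stop Lenition: [wodugud] → [wozuhud]
  3 Regressive Voicing Assimilation: no change — [wozuhud]
  4 Final Devoicing: [wozuhud] → [wozuhut]
  5 Final Vowel Lowering: no change — [wozuhut]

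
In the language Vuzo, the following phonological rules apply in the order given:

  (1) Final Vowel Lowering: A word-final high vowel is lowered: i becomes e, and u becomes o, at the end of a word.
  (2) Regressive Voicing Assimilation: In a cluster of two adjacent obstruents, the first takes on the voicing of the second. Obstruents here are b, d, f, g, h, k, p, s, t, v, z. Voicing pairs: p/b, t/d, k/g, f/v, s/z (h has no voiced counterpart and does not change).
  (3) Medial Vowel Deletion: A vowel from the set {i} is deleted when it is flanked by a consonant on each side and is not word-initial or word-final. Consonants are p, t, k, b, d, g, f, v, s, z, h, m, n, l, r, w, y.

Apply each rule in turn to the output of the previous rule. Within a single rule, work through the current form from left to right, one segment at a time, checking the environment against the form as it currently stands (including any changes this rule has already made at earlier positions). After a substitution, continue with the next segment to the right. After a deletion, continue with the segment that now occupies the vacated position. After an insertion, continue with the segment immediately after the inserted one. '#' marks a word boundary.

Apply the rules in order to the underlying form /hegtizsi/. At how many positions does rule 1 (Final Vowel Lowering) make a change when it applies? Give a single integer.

(1) Final Vowel Lowering: [hegtizsi] → [hegtizse]
(2) Regressive Voicing Assimilation: [hegtizse] → [hektisse]
(3) Medial Vowel Deletion: [hektisse] → [hektsse]
Rule 1 changed 1 position(s).

1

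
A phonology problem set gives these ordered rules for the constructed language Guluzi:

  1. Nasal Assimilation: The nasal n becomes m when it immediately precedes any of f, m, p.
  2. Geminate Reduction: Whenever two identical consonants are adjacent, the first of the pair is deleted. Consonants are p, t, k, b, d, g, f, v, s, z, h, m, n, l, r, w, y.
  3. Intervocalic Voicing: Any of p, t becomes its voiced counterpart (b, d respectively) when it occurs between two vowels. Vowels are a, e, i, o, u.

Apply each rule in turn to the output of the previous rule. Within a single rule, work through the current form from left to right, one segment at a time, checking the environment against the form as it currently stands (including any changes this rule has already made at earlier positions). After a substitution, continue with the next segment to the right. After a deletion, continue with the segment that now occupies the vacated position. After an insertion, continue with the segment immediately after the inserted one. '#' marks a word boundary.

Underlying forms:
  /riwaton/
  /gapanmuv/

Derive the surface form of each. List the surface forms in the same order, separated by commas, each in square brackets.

[riwadon], [gabamuv]

/riwaton/:
  1 Nasal Assimilation: no change — [riwaton]
  2 Geminate Reduction: no change — [riwaton]
  3 Intervocalic Voicing: [riwaton] → [riwadon]
/gapanmuv/:
  1 Nasal Assimilation: [gapanmuv] → [gapammuv]
  2 Geminate Reduction: [gapammuv] → [gapamuv]
  3 Intervocalic Voicing: [gapamuv] → [gabamuv]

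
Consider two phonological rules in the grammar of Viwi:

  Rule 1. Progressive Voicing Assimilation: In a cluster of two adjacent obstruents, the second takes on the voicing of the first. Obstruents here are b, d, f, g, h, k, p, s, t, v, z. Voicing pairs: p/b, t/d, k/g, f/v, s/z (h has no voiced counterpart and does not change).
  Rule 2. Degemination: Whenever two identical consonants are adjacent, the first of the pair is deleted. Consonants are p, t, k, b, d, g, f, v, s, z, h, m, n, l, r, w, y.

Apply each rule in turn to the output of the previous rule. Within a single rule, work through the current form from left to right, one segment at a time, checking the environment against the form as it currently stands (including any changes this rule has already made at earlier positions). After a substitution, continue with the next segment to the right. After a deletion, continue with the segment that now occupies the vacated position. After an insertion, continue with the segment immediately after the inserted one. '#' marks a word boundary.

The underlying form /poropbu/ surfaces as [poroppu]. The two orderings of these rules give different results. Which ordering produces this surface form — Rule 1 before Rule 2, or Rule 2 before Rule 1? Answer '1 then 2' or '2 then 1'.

2 then 1

Order 1 then 2:
  1 Progressive Voicing Assimilation: [poropbu] → [poroppu]
  2 Degemination: [poroppu] → [poropu]
  result: [poropu]
Order 2 then 1:
  2 Degemination: no change — [poropbu]
  1 Progressive Voicing Assimilation: [poropbu] → [poroppu]
  result: [poroppu]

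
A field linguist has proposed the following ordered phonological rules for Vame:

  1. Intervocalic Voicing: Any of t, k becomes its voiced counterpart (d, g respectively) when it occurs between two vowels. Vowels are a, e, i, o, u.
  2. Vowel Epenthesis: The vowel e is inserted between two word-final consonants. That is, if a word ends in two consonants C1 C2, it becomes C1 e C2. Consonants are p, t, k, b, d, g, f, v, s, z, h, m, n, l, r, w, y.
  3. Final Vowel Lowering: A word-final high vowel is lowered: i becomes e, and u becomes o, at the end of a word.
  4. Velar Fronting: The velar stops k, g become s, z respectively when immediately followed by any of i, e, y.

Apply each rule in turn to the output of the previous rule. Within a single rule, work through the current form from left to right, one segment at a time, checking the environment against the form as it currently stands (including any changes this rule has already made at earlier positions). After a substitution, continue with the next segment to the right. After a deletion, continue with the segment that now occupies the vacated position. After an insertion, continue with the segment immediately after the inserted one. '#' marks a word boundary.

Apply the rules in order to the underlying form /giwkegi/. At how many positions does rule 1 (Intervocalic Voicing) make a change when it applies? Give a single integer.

0

1 Intervocalic Voicing: no change — [giwkegi]
2 Vowel Epenthesis: no change — [giwkegi]
3 Final Vowel Lowering: [giwkegi] → [giwkege]
4 Velar Fronting: [giwkege] → [ziwseze]
Rule 1 changed 0 position(s).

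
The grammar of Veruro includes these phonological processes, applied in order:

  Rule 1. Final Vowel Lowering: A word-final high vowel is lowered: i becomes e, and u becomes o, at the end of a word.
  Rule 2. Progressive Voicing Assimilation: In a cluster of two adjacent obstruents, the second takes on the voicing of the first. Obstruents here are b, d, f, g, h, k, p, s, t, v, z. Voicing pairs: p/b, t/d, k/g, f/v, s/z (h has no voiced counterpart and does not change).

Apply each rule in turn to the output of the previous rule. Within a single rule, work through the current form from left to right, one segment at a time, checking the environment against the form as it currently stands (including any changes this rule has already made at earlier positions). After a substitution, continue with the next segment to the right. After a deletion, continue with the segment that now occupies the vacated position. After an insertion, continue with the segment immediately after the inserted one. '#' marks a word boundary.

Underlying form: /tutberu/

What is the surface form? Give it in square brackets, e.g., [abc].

[tutpero]

Rule 1 Final Vowel Lowering: [tutberu] → [tutbero]
Rule 2 Progressive Voicing Assimilation: [tutbero] → [tutpero]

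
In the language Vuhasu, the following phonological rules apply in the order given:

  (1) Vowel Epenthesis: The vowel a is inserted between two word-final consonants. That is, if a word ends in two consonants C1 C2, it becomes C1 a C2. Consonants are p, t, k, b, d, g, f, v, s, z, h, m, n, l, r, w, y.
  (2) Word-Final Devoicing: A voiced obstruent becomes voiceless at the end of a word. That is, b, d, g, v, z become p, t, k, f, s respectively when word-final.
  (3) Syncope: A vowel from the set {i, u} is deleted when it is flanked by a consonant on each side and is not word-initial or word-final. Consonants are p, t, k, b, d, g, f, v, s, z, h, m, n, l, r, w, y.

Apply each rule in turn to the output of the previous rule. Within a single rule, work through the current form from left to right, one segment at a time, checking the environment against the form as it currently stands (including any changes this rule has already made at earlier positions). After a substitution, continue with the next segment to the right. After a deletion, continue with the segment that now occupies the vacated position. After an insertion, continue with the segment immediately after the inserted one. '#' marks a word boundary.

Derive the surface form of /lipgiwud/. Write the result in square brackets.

[lpgwt]

(1) Vowel Epenthesis: no change — [lipgiwud]
(2) Word-Final Devoicing: [lipgiwud] → [lipgiwut]
(3) Syncope: [lipgiwut] → [lpgwt]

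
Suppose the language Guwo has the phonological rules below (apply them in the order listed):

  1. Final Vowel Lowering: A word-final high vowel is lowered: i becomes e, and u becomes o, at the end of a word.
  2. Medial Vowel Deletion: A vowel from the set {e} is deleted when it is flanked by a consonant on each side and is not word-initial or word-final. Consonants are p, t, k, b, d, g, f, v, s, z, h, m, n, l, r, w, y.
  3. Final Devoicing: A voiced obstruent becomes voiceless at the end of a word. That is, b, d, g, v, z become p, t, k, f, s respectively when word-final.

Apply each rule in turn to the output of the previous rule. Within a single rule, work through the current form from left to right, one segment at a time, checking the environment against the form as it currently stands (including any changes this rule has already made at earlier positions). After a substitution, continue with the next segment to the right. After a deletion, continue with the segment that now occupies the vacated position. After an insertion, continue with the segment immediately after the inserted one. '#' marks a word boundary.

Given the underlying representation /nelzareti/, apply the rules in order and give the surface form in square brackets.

1 Final Vowel Lowering: [nelzareti] → [nelzarete]
2 Medial Vowel Deletion: [nelzarete] → [nlzarte]
3 Final Devoicing: no change — [nlzarte]

[nlzarte]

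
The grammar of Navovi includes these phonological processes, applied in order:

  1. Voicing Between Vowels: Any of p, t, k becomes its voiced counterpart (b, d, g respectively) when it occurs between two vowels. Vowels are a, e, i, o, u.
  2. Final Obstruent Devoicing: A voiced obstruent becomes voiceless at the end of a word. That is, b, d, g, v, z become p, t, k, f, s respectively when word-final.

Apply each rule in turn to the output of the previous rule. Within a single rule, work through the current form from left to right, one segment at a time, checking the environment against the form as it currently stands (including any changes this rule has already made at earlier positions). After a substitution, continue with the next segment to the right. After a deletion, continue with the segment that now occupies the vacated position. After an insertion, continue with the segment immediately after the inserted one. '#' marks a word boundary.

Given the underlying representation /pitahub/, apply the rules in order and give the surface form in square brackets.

1 Voicing Between Vowels: [pitahub] → [pidahub]
2 Final Obstruent Devoicing: [pidahub] → [pidahup]

[pidahup]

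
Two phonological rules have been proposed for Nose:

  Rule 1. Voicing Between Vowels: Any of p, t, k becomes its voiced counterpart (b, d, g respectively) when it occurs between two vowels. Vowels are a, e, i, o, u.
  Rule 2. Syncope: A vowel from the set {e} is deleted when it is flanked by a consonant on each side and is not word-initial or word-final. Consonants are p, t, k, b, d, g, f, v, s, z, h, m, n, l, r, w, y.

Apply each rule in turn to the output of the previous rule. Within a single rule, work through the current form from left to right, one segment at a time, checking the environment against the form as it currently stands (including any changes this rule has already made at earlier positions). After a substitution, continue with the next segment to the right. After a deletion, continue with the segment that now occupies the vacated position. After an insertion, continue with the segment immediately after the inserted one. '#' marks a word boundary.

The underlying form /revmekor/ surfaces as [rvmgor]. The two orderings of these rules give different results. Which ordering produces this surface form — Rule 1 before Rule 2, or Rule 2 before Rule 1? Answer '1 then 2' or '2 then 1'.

1 then 2

Order 1 then 2:
  1 Voicing Between Vowels: [revmekor] → [revmegor]
  2 Syncope: [revmegor] → [rvmgor]
  result: [rvmgor]
Order 2 then 1:
  2 Syncope: [revmekor] → [rvmkor]
  1 Voicing Between Vowels: no change — [rvmkor]
  result: [rvmkor]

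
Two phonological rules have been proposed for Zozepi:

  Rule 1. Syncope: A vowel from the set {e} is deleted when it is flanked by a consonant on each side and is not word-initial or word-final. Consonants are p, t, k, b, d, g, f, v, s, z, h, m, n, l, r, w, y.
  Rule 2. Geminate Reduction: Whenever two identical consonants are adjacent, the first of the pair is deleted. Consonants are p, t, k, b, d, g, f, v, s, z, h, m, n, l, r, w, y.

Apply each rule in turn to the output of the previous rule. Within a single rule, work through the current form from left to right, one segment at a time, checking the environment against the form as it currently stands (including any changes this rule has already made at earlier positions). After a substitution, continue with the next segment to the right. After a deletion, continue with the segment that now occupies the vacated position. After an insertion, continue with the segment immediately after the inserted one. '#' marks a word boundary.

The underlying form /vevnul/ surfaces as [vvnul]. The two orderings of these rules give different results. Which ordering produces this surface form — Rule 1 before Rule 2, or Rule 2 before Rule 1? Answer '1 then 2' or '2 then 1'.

2 then 1

Order 1 then 2:
  1 Syncope: [vevnul] → [vvnul]
  2 Geminate Reduction: [vvnul] → [vnul]
  result: [vnul]
Order 2 then 1:
  2 Geminate Reduction: no change — [vevnul]
  1 Syncope: [vevnul] → [vvnul]
  result: [vvnul]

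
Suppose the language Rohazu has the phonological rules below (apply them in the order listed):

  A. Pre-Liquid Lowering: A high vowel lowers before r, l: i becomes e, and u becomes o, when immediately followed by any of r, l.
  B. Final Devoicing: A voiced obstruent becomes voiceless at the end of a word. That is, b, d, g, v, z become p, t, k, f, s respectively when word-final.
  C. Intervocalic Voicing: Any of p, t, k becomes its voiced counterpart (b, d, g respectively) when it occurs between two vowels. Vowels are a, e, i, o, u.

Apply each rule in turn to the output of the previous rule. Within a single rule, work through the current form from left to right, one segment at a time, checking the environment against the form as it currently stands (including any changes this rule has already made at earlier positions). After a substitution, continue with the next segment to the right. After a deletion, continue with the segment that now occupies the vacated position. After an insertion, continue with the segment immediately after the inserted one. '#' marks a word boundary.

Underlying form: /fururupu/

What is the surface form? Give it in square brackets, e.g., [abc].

[fororubu]

A Pre-Liquid Lowering: [fururupu] → [fororupu]
B Final Devoicing: no change — [fororupu]
C Intervocalic Voicing: [fororupu] → [fororubu]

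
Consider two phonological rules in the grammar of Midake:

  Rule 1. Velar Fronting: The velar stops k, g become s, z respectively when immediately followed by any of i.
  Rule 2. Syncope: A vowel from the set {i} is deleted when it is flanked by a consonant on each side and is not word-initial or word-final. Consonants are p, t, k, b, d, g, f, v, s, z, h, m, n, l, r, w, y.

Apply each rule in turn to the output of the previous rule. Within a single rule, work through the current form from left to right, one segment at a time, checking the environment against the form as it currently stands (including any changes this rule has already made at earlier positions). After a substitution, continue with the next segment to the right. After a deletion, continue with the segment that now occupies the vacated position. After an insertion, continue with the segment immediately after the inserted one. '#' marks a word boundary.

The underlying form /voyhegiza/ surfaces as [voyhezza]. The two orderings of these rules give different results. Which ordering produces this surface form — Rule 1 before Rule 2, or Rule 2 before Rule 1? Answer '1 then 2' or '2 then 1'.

1 then 2

Order 1 then 2:
  1 Velar Fronting: [voyhegiza] → [voyheziza]
  2 Syncope: [voyheziza] → [voyhezza]
  result: [voyhezza]
Order 2 then 1:
  2 Syncope: [voyhegiza] → [voyhegza]
  1 Velar Fronting: no change — [voyhegza]
  result: [voyhegza]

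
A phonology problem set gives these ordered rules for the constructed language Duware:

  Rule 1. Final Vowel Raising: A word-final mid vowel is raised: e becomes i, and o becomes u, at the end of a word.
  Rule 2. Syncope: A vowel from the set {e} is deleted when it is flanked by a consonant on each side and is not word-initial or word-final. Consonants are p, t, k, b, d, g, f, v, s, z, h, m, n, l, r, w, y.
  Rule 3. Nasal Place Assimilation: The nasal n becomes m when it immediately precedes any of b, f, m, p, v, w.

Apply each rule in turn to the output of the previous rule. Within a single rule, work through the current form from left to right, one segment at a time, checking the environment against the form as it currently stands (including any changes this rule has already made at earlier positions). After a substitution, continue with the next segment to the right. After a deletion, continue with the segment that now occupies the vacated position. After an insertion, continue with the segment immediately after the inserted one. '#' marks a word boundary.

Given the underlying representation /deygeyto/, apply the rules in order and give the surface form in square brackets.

[dygytu]

Rule 1 Final Vowel Raising: [deygeyto] → [deygeytu]
Rule 2 Syncope: [deygeytu] → [dygytu]
Rule 3 Nasal Place Assimilation: no change — [dygytu]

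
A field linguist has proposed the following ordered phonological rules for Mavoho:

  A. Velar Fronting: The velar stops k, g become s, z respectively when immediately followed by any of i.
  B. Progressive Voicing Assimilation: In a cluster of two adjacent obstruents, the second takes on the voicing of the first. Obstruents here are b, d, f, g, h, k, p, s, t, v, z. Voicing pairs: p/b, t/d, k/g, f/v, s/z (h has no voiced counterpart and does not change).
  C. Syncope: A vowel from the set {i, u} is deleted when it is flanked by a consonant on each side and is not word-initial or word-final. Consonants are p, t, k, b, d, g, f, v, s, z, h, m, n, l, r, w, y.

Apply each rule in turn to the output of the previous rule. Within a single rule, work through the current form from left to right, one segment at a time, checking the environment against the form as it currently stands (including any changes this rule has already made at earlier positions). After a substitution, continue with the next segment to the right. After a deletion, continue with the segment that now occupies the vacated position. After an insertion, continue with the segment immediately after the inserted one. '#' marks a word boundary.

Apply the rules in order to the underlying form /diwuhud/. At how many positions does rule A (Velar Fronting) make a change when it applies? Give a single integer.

0

A Velar Fronting: no change — [diwuhud]
B Progressive Voicing Assimilation: no change — [diwuhud]
C Syncope: [diwuhud] → [dwhd]
Rule A changed 0 position(s).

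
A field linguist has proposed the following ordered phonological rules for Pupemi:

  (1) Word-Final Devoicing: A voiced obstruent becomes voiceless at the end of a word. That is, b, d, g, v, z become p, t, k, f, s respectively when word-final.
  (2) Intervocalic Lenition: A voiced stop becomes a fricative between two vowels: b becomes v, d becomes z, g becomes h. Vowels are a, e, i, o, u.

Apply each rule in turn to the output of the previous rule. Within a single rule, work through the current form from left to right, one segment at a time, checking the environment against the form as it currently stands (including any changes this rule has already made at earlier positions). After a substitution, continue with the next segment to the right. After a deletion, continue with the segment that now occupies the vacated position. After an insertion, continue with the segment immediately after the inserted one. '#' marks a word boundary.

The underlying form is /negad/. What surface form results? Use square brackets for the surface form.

(1) Word-Final Devoicing: [negad] → [negat]
(2) Intervocalic Lenition: [negat] → [nehat]

[nehat]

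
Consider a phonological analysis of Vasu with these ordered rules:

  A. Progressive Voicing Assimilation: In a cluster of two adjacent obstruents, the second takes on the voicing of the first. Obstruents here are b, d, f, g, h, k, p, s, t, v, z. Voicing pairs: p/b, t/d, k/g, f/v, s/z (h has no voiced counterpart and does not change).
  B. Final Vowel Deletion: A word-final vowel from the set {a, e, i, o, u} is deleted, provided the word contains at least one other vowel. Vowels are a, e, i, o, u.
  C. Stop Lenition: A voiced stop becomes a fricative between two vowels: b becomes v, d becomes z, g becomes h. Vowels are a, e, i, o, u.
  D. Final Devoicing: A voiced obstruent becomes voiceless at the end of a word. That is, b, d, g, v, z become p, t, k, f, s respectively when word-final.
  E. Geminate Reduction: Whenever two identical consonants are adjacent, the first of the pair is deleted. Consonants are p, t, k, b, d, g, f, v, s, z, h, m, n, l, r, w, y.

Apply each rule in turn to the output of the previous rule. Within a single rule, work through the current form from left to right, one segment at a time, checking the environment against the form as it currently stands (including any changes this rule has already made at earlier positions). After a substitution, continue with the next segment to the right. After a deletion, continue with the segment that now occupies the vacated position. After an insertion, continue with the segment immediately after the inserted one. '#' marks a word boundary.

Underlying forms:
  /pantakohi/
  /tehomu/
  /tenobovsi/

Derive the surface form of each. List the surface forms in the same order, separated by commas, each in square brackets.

/pantakohi/:
  A Progressive Voicing Assimilation: no change — [pantakohi]
  B Final Vowel Deletion: [pantakohi] → [pantakoh]
  C Stop Lenition: no change — [pantakoh]
  D Final Devoicing: no change — [pantakoh]
  E Geminate Reduction: no change — [pantakoh]
/tehomu/:
  A Progressive Voicing Assimilation: no change — [tehomu]
  B Final Vowel Deletion: [tehomu] → [tehom]
  C Stop Lenition: no change — [tehom]
  D Final Devoicing: no change — [tehom]
  E Geminate Reduction: no change — [tehom]
/tenobovsi/:
  A Progressive Voicing Assimilation: [tenobovsi] → [tenobovzi]
  B Final Vowel Deletion: [tenobovzi] → [tenobovz]
  C Stop Lenition: [tenobovz] → [tenovovz]
  D Final Devoicing: [tenovovz] → [tenovovs]
  E Geminate Reduction: no change — [tenovovs]

[pantakoh], [tehom], [tenovovs]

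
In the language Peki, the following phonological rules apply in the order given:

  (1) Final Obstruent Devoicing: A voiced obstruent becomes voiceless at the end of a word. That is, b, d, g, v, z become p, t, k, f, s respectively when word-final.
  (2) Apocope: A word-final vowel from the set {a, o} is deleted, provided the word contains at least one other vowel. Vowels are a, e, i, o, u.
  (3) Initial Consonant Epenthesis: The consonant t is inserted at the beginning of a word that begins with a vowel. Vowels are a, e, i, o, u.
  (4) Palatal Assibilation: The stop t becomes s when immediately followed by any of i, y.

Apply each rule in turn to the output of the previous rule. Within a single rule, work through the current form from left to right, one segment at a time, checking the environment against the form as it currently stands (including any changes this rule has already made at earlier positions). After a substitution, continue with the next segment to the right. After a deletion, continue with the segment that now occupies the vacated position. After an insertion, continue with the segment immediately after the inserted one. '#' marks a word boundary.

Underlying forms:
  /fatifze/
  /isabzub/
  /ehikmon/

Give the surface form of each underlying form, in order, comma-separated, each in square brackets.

/fatifze/:
  (1) Final Obstruent Devoicing: no change — [fatifze]
  (2) Apocope: no change — [fatifze]
  (3) Initial Consonant Epenthesis: no change — [fatifze]
  (4) Palatal Assibilation: [fatifze] → [fasifze]
/isabzub/:
  (1) Final Obstruent Devoicing: [isabzub] → [isabzup]
  (2) Apocope: no change — [isabzup]
  (3) Initial Consonant Epenthesis: [isabzup] → [tisabzup]
  (4) Palatal Assibilation: [tisabzup] → [sisabzup]
/ehikmon/:
  (1) Final Obstruent Devoicing: no change — [ehikmon]
  (2) Apocope: no change — [ehikmon]
  (3) Initial Consonant Epenthesis: [ehikmon] → [tehikmon]
  (4) Palatal Assibilation: no change — [tehikmon]

[fasifze], [sisabzup], [tehikmon]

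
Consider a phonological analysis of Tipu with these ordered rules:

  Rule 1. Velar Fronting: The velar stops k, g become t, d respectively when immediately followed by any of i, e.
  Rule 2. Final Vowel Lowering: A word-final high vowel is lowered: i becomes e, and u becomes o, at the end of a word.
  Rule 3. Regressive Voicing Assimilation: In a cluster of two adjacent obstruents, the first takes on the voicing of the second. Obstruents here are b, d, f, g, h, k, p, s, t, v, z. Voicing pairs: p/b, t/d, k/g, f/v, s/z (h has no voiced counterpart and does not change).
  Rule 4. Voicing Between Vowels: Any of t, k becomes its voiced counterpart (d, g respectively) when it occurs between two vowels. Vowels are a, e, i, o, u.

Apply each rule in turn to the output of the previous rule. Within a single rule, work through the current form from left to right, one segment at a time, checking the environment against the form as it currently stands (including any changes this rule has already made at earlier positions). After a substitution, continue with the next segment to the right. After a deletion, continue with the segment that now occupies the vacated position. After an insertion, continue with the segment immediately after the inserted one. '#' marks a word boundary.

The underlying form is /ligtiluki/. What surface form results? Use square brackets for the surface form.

Rule 1 Velar Fronting: [ligtiluki] → [ligtiluti]
Rule 2 Final Vowel Lowering: [ligtiluti] → [ligtilute]
Rule 3 Regressive Voicing Assimilation: [ligtilute] → [liktilute]
Rule 4 Voicing Between Vowels: [liktilute] → [liktilude]

[liktilude]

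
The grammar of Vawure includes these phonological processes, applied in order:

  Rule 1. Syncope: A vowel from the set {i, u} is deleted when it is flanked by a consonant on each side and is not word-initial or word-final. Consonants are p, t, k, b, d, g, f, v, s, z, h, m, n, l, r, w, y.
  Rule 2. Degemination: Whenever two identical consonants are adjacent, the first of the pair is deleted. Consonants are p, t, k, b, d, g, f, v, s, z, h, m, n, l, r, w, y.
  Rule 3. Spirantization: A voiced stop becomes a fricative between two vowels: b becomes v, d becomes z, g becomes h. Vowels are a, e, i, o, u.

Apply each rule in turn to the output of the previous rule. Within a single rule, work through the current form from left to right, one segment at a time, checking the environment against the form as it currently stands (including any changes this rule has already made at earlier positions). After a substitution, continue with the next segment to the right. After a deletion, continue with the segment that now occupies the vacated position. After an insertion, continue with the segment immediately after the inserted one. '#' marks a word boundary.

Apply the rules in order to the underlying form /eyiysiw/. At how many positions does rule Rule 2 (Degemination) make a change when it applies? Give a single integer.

Rule 1 Syncope: [eyiysiw] → [eyysw]
Rule 2 Degemination: [eyysw] → [eysw]
Rule 3 Spirantization: no change — [eysw]
Rule Rule 2 changed 1 position(s).

1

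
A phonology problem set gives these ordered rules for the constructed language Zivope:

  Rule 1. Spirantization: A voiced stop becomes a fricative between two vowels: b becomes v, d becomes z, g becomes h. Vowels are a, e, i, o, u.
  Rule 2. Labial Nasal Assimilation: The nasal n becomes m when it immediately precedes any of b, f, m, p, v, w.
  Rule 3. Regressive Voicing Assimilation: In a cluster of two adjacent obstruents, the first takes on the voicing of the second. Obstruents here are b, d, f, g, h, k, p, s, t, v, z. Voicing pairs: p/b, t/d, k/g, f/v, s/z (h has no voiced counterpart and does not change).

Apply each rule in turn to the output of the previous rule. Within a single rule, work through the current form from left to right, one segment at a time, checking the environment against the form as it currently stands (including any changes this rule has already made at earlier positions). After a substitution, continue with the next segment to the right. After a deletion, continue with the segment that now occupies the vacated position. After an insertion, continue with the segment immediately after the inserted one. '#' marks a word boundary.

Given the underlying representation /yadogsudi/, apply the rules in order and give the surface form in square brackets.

[yazoksuzi]

Rule 1 Spirantization: [yadogsudi] → [yazogsuzi]
Rule 2 Labial Nasal Assimilation: no change — [yazogsuzi]
Rule 3 Regressive Voicing Assimilation: [yazogsuzi] → [yazoksuzi]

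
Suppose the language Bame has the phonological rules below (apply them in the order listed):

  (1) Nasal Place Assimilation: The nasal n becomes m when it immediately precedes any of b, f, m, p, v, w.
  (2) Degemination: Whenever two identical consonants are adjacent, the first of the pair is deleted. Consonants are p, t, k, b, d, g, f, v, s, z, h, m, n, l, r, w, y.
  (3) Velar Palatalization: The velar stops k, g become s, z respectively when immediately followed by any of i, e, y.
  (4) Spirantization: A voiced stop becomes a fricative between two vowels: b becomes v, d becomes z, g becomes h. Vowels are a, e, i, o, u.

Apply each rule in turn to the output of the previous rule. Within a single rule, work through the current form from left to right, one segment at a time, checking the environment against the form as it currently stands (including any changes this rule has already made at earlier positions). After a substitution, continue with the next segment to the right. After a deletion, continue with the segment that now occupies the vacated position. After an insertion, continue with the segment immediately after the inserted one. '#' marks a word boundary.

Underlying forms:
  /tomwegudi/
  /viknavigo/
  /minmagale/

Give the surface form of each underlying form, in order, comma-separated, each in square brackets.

/tomwegudi/:
  (1) Nasal Place Assimilation: no change — [tomwegudi]
  (2) Degemination: no change — [tomwegudi]
  (3) Velar Palatalization: no change — [tomwegudi]
  (4) Spirantization: [tomwegudi] → [tomwehuzi]
/viknavigo/:
  (1) Nasal Place Assimilation: no change — [viknavigo]
  (2) Degemination: no change — [viknavigo]
  (3) Velar Palatalization: no change — [viknavigo]
  (4) Spirantization: [viknavigo] → [viknaviho]
/minmagale/:
  (1) Nasal Place Assimilation: [minmagale] → [mimmagale]
  (2) Degemination: [mimmagale] → [mimagale]
  (3) Velar Palatalization: no change — [mimagale]
  (4) Spirantization: [mimagale] → [mimahale]

[tomwehuzi], [viknaviho], [mimahale]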